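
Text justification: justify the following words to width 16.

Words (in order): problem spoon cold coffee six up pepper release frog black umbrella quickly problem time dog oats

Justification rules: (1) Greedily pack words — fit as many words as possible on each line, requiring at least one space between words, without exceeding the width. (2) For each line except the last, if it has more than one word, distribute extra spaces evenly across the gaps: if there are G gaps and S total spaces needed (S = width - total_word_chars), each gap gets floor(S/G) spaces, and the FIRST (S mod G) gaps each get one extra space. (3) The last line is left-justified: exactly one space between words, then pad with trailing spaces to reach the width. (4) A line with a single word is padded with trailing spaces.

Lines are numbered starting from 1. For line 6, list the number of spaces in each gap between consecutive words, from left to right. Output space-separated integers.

Answer: 2

Derivation:
Line 1: ['problem', 'spoon'] (min_width=13, slack=3)
Line 2: ['cold', 'coffee', 'six'] (min_width=15, slack=1)
Line 3: ['up', 'pepper'] (min_width=9, slack=7)
Line 4: ['release', 'frog'] (min_width=12, slack=4)
Line 5: ['black', 'umbrella'] (min_width=14, slack=2)
Line 6: ['quickly', 'problem'] (min_width=15, slack=1)
Line 7: ['time', 'dog', 'oats'] (min_width=13, slack=3)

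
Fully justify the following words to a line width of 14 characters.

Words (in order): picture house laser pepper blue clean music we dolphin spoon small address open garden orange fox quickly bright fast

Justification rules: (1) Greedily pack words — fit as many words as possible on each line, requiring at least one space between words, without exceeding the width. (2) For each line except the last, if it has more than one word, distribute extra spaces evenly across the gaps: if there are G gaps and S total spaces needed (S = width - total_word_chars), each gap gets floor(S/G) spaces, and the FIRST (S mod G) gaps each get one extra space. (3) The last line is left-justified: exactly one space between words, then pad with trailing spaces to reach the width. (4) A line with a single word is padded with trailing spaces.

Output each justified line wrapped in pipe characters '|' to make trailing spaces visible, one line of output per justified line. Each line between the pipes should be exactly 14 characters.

Answer: |picture  house|
|laser   pepper|
|blue     clean|
|music       we|
|dolphin  spoon|
|small  address|
|open    garden|
|orange     fox|
|quickly bright|
|fast          |

Derivation:
Line 1: ['picture', 'house'] (min_width=13, slack=1)
Line 2: ['laser', 'pepper'] (min_width=12, slack=2)
Line 3: ['blue', 'clean'] (min_width=10, slack=4)
Line 4: ['music', 'we'] (min_width=8, slack=6)
Line 5: ['dolphin', 'spoon'] (min_width=13, slack=1)
Line 6: ['small', 'address'] (min_width=13, slack=1)
Line 7: ['open', 'garden'] (min_width=11, slack=3)
Line 8: ['orange', 'fox'] (min_width=10, slack=4)
Line 9: ['quickly', 'bright'] (min_width=14, slack=0)
Line 10: ['fast'] (min_width=4, slack=10)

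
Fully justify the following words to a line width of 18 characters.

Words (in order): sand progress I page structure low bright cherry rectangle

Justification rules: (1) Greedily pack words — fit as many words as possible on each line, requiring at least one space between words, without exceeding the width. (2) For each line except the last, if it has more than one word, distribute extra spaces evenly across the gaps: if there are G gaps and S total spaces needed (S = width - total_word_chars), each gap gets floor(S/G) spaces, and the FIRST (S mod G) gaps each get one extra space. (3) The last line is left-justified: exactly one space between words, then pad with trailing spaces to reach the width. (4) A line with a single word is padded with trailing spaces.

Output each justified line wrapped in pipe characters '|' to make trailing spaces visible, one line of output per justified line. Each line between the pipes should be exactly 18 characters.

Answer: |sand   progress  I|
|page structure low|
|bright      cherry|
|rectangle         |

Derivation:
Line 1: ['sand', 'progress', 'I'] (min_width=15, slack=3)
Line 2: ['page', 'structure', 'low'] (min_width=18, slack=0)
Line 3: ['bright', 'cherry'] (min_width=13, slack=5)
Line 4: ['rectangle'] (min_width=9, slack=9)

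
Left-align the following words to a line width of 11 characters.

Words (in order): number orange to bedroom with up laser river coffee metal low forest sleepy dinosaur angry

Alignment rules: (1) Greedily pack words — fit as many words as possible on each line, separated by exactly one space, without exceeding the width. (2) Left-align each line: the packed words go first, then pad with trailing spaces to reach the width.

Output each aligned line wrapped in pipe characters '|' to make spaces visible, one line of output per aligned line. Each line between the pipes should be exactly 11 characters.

Answer: |number     |
|orange to  |
|bedroom    |
|with up    |
|laser river|
|coffee     |
|metal low  |
|forest     |
|sleepy     |
|dinosaur   |
|angry      |

Derivation:
Line 1: ['number'] (min_width=6, slack=5)
Line 2: ['orange', 'to'] (min_width=9, slack=2)
Line 3: ['bedroom'] (min_width=7, slack=4)
Line 4: ['with', 'up'] (min_width=7, slack=4)
Line 5: ['laser', 'river'] (min_width=11, slack=0)
Line 6: ['coffee'] (min_width=6, slack=5)
Line 7: ['metal', 'low'] (min_width=9, slack=2)
Line 8: ['forest'] (min_width=6, slack=5)
Line 9: ['sleepy'] (min_width=6, slack=5)
Line 10: ['dinosaur'] (min_width=8, slack=3)
Line 11: ['angry'] (min_width=5, slack=6)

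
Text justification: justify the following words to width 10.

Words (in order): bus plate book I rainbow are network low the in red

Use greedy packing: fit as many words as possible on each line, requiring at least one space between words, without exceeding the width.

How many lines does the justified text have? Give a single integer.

Line 1: ['bus', 'plate'] (min_width=9, slack=1)
Line 2: ['book', 'I'] (min_width=6, slack=4)
Line 3: ['rainbow'] (min_width=7, slack=3)
Line 4: ['are'] (min_width=3, slack=7)
Line 5: ['network'] (min_width=7, slack=3)
Line 6: ['low', 'the', 'in'] (min_width=10, slack=0)
Line 7: ['red'] (min_width=3, slack=7)
Total lines: 7

Answer: 7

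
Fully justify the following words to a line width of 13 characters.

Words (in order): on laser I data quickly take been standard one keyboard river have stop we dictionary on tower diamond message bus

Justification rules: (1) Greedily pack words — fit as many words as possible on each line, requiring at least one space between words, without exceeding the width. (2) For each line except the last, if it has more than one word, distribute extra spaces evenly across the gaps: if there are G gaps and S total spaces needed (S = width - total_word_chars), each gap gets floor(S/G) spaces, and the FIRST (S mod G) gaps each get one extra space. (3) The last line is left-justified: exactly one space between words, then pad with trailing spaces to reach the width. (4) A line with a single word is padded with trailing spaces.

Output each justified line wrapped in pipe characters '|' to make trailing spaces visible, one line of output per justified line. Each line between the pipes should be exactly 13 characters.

Answer: |on   laser  I|
|data  quickly|
|take     been|
|standard  one|
|keyboard     |
|river    have|
|stop       we|
|dictionary on|
|tower diamond|
|message bus  |

Derivation:
Line 1: ['on', 'laser', 'I'] (min_width=10, slack=3)
Line 2: ['data', 'quickly'] (min_width=12, slack=1)
Line 3: ['take', 'been'] (min_width=9, slack=4)
Line 4: ['standard', 'one'] (min_width=12, slack=1)
Line 5: ['keyboard'] (min_width=8, slack=5)
Line 6: ['river', 'have'] (min_width=10, slack=3)
Line 7: ['stop', 'we'] (min_width=7, slack=6)
Line 8: ['dictionary', 'on'] (min_width=13, slack=0)
Line 9: ['tower', 'diamond'] (min_width=13, slack=0)
Line 10: ['message', 'bus'] (min_width=11, slack=2)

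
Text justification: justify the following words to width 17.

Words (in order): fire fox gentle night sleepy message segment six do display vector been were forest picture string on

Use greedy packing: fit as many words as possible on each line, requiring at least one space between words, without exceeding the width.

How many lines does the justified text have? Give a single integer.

Answer: 7

Derivation:
Line 1: ['fire', 'fox', 'gentle'] (min_width=15, slack=2)
Line 2: ['night', 'sleepy'] (min_width=12, slack=5)
Line 3: ['message', 'segment'] (min_width=15, slack=2)
Line 4: ['six', 'do', 'display'] (min_width=14, slack=3)
Line 5: ['vector', 'been', 'were'] (min_width=16, slack=1)
Line 6: ['forest', 'picture'] (min_width=14, slack=3)
Line 7: ['string', 'on'] (min_width=9, slack=8)
Total lines: 7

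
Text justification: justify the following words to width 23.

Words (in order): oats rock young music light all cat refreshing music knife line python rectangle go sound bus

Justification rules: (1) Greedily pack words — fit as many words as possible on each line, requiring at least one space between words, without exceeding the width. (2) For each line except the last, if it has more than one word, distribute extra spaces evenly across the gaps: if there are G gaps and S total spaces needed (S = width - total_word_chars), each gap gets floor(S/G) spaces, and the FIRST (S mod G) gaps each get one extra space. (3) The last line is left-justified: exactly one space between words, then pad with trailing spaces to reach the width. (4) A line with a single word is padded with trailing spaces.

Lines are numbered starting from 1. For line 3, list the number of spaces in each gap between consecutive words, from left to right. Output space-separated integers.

Answer: 2 1

Derivation:
Line 1: ['oats', 'rock', 'young', 'music'] (min_width=21, slack=2)
Line 2: ['light', 'all', 'cat'] (min_width=13, slack=10)
Line 3: ['refreshing', 'music', 'knife'] (min_width=22, slack=1)
Line 4: ['line', 'python', 'rectangle'] (min_width=21, slack=2)
Line 5: ['go', 'sound', 'bus'] (min_width=12, slack=11)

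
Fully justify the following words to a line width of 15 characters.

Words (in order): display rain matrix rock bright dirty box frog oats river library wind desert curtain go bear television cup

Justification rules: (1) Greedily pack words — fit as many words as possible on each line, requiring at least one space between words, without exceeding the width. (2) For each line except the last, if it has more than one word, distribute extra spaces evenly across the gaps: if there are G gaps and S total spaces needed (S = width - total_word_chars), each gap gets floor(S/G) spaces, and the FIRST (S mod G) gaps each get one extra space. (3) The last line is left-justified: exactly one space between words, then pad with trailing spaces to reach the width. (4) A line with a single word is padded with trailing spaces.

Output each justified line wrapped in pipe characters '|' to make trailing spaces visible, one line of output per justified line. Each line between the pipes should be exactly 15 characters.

Line 1: ['display', 'rain'] (min_width=12, slack=3)
Line 2: ['matrix', 'rock'] (min_width=11, slack=4)
Line 3: ['bright', 'dirty'] (min_width=12, slack=3)
Line 4: ['box', 'frog', 'oats'] (min_width=13, slack=2)
Line 5: ['river', 'library'] (min_width=13, slack=2)
Line 6: ['wind', 'desert'] (min_width=11, slack=4)
Line 7: ['curtain', 'go', 'bear'] (min_width=15, slack=0)
Line 8: ['television', 'cup'] (min_width=14, slack=1)

Answer: |display    rain|
|matrix     rock|
|bright    dirty|
|box  frog  oats|
|river   library|
|wind     desert|
|curtain go bear|
|television cup |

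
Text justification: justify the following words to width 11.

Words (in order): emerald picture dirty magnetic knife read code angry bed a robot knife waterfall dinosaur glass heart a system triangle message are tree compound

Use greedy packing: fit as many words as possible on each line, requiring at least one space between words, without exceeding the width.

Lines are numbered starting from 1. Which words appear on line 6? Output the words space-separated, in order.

Answer: code angry

Derivation:
Line 1: ['emerald'] (min_width=7, slack=4)
Line 2: ['picture'] (min_width=7, slack=4)
Line 3: ['dirty'] (min_width=5, slack=6)
Line 4: ['magnetic'] (min_width=8, slack=3)
Line 5: ['knife', 'read'] (min_width=10, slack=1)
Line 6: ['code', 'angry'] (min_width=10, slack=1)
Line 7: ['bed', 'a', 'robot'] (min_width=11, slack=0)
Line 8: ['knife'] (min_width=5, slack=6)
Line 9: ['waterfall'] (min_width=9, slack=2)
Line 10: ['dinosaur'] (min_width=8, slack=3)
Line 11: ['glass', 'heart'] (min_width=11, slack=0)
Line 12: ['a', 'system'] (min_width=8, slack=3)
Line 13: ['triangle'] (min_width=8, slack=3)
Line 14: ['message', 'are'] (min_width=11, slack=0)
Line 15: ['tree'] (min_width=4, slack=7)
Line 16: ['compound'] (min_width=8, slack=3)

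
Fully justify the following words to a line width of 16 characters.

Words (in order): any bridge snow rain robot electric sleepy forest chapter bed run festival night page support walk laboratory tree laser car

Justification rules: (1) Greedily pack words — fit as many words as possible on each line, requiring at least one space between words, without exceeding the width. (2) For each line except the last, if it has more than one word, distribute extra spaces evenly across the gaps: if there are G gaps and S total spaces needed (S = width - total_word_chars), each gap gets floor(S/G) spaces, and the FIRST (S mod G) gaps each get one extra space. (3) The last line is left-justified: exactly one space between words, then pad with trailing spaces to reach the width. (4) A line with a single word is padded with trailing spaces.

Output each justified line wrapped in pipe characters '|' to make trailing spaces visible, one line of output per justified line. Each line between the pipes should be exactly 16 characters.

Answer: |any  bridge snow|
|rain       robot|
|electric  sleepy|
|forest   chapter|
|bed run festival|
|night       page|
|support     walk|
|laboratory  tree|
|laser car       |

Derivation:
Line 1: ['any', 'bridge', 'snow'] (min_width=15, slack=1)
Line 2: ['rain', 'robot'] (min_width=10, slack=6)
Line 3: ['electric', 'sleepy'] (min_width=15, slack=1)
Line 4: ['forest', 'chapter'] (min_width=14, slack=2)
Line 5: ['bed', 'run', 'festival'] (min_width=16, slack=0)
Line 6: ['night', 'page'] (min_width=10, slack=6)
Line 7: ['support', 'walk'] (min_width=12, slack=4)
Line 8: ['laboratory', 'tree'] (min_width=15, slack=1)
Line 9: ['laser', 'car'] (min_width=9, slack=7)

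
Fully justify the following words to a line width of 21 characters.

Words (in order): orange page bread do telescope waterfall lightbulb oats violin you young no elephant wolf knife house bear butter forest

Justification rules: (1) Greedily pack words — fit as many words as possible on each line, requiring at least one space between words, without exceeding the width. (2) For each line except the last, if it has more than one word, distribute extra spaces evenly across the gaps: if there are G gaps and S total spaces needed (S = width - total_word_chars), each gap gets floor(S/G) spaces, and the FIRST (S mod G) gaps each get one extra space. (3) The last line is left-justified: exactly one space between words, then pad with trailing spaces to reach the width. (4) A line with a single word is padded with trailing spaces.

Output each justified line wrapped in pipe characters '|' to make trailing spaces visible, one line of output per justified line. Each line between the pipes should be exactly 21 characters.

Line 1: ['orange', 'page', 'bread', 'do'] (min_width=20, slack=1)
Line 2: ['telescope', 'waterfall'] (min_width=19, slack=2)
Line 3: ['lightbulb', 'oats', 'violin'] (min_width=21, slack=0)
Line 4: ['you', 'young', 'no', 'elephant'] (min_width=21, slack=0)
Line 5: ['wolf', 'knife', 'house', 'bear'] (min_width=21, slack=0)
Line 6: ['butter', 'forest'] (min_width=13, slack=8)

Answer: |orange  page bread do|
|telescope   waterfall|
|lightbulb oats violin|
|you young no elephant|
|wolf knife house bear|
|butter forest        |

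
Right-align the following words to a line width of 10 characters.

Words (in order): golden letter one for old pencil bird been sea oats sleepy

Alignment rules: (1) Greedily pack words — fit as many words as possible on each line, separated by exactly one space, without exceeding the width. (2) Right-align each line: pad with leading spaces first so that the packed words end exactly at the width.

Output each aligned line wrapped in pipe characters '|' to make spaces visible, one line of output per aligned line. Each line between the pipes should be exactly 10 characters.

Answer: |    golden|
|letter one|
|   for old|
|    pencil|
| bird been|
|  sea oats|
|    sleepy|

Derivation:
Line 1: ['golden'] (min_width=6, slack=4)
Line 2: ['letter', 'one'] (min_width=10, slack=0)
Line 3: ['for', 'old'] (min_width=7, slack=3)
Line 4: ['pencil'] (min_width=6, slack=4)
Line 5: ['bird', 'been'] (min_width=9, slack=1)
Line 6: ['sea', 'oats'] (min_width=8, slack=2)
Line 7: ['sleepy'] (min_width=6, slack=4)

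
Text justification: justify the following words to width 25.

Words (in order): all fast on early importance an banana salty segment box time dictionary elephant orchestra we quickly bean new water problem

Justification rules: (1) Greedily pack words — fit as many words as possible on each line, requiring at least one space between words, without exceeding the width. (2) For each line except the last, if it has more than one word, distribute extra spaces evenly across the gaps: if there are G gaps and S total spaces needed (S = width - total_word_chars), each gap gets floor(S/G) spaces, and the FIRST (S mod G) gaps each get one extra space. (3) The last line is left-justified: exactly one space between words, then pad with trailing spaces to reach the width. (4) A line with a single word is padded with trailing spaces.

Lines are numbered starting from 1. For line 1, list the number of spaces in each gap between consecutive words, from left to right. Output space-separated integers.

Line 1: ['all', 'fast', 'on', 'early'] (min_width=17, slack=8)
Line 2: ['importance', 'an', 'banana'] (min_width=20, slack=5)
Line 3: ['salty', 'segment', 'box', 'time'] (min_width=22, slack=3)
Line 4: ['dictionary', 'elephant'] (min_width=19, slack=6)
Line 5: ['orchestra', 'we', 'quickly', 'bean'] (min_width=25, slack=0)
Line 6: ['new', 'water', 'problem'] (min_width=17, slack=8)

Answer: 4 4 3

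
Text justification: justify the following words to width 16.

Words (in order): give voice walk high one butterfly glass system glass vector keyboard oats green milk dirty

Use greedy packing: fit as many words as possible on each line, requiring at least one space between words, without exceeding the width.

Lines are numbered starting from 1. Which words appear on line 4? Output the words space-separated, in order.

Answer: system glass

Derivation:
Line 1: ['give', 'voice', 'walk'] (min_width=15, slack=1)
Line 2: ['high', 'one'] (min_width=8, slack=8)
Line 3: ['butterfly', 'glass'] (min_width=15, slack=1)
Line 4: ['system', 'glass'] (min_width=12, slack=4)
Line 5: ['vector', 'keyboard'] (min_width=15, slack=1)
Line 6: ['oats', 'green', 'milk'] (min_width=15, slack=1)
Line 7: ['dirty'] (min_width=5, slack=11)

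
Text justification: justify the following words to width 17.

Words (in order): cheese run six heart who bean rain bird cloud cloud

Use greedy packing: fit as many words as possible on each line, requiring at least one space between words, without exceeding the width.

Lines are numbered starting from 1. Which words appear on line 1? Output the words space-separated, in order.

Answer: cheese run six

Derivation:
Line 1: ['cheese', 'run', 'six'] (min_width=14, slack=3)
Line 2: ['heart', 'who', 'bean'] (min_width=14, slack=3)
Line 3: ['rain', 'bird', 'cloud'] (min_width=15, slack=2)
Line 4: ['cloud'] (min_width=5, slack=12)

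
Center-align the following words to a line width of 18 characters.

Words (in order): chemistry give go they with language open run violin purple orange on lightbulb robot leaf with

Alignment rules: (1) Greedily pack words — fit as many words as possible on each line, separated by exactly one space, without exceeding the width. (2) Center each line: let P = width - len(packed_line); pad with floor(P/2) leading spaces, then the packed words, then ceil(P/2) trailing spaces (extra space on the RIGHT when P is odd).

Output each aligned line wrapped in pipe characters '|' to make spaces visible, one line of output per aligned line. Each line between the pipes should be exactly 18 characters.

Answer: |chemistry give go |
|they with language|
| open run violin  |
| purple orange on |
| lightbulb robot  |
|    leaf with     |

Derivation:
Line 1: ['chemistry', 'give', 'go'] (min_width=17, slack=1)
Line 2: ['they', 'with', 'language'] (min_width=18, slack=0)
Line 3: ['open', 'run', 'violin'] (min_width=15, slack=3)
Line 4: ['purple', 'orange', 'on'] (min_width=16, slack=2)
Line 5: ['lightbulb', 'robot'] (min_width=15, slack=3)
Line 6: ['leaf', 'with'] (min_width=9, slack=9)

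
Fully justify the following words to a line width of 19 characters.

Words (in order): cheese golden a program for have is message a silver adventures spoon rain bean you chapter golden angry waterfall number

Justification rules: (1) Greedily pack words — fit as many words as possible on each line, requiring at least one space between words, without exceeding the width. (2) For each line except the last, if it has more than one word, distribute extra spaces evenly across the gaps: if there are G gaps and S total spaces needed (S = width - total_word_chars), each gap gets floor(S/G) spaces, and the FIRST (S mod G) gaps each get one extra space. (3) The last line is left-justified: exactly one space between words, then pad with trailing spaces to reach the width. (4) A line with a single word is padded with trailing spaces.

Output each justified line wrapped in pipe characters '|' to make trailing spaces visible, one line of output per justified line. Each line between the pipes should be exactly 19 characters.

Line 1: ['cheese', 'golden', 'a'] (min_width=15, slack=4)
Line 2: ['program', 'for', 'have', 'is'] (min_width=19, slack=0)
Line 3: ['message', 'a', 'silver'] (min_width=16, slack=3)
Line 4: ['adventures', 'spoon'] (min_width=16, slack=3)
Line 5: ['rain', 'bean', 'you'] (min_width=13, slack=6)
Line 6: ['chapter', 'golden'] (min_width=14, slack=5)
Line 7: ['angry', 'waterfall'] (min_width=15, slack=4)
Line 8: ['number'] (min_width=6, slack=13)

Answer: |cheese   golden   a|
|program for have is|
|message   a  silver|
|adventures    spoon|
|rain    bean    you|
|chapter      golden|
|angry     waterfall|
|number             |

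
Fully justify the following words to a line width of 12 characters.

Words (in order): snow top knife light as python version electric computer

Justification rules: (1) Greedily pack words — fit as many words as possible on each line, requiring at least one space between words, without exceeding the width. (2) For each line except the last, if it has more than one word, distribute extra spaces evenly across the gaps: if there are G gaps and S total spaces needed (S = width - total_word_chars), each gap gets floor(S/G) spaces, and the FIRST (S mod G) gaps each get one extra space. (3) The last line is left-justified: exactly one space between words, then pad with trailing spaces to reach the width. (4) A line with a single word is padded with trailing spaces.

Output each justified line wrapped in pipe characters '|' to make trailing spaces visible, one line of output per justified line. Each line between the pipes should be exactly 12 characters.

Line 1: ['snow', 'top'] (min_width=8, slack=4)
Line 2: ['knife', 'light'] (min_width=11, slack=1)
Line 3: ['as', 'python'] (min_width=9, slack=3)
Line 4: ['version'] (min_width=7, slack=5)
Line 5: ['electric'] (min_width=8, slack=4)
Line 6: ['computer'] (min_width=8, slack=4)

Answer: |snow     top|
|knife  light|
|as    python|
|version     |
|electric    |
|computer    |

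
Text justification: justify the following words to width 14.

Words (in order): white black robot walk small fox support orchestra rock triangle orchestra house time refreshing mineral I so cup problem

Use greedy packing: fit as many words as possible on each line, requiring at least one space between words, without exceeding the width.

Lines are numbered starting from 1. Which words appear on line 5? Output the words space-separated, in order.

Answer: orchestra rock

Derivation:
Line 1: ['white', 'black'] (min_width=11, slack=3)
Line 2: ['robot', 'walk'] (min_width=10, slack=4)
Line 3: ['small', 'fox'] (min_width=9, slack=5)
Line 4: ['support'] (min_width=7, slack=7)
Line 5: ['orchestra', 'rock'] (min_width=14, slack=0)
Line 6: ['triangle'] (min_width=8, slack=6)
Line 7: ['orchestra'] (min_width=9, slack=5)
Line 8: ['house', 'time'] (min_width=10, slack=4)
Line 9: ['refreshing'] (min_width=10, slack=4)
Line 10: ['mineral', 'I', 'so'] (min_width=12, slack=2)
Line 11: ['cup', 'problem'] (min_width=11, slack=3)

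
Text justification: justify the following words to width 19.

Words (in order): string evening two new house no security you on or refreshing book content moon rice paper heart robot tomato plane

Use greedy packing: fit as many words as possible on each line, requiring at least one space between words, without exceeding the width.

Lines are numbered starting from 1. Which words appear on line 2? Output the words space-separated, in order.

Answer: new house no

Derivation:
Line 1: ['string', 'evening', 'two'] (min_width=18, slack=1)
Line 2: ['new', 'house', 'no'] (min_width=12, slack=7)
Line 3: ['security', 'you', 'on', 'or'] (min_width=18, slack=1)
Line 4: ['refreshing', 'book'] (min_width=15, slack=4)
Line 5: ['content', 'moon', 'rice'] (min_width=17, slack=2)
Line 6: ['paper', 'heart', 'robot'] (min_width=17, slack=2)
Line 7: ['tomato', 'plane'] (min_width=12, slack=7)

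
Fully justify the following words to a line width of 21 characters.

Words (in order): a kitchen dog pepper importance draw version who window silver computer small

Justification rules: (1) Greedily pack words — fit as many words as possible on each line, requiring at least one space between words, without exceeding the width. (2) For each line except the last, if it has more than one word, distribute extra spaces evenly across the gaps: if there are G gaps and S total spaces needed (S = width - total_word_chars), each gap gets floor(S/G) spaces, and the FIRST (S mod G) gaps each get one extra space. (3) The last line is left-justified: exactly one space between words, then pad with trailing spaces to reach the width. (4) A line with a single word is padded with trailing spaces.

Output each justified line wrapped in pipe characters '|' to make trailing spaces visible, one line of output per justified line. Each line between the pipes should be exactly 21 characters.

Line 1: ['a', 'kitchen', 'dog', 'pepper'] (min_width=20, slack=1)
Line 2: ['importance', 'draw'] (min_width=15, slack=6)
Line 3: ['version', 'who', 'window'] (min_width=18, slack=3)
Line 4: ['silver', 'computer', 'small'] (min_width=21, slack=0)

Answer: |a  kitchen dog pepper|
|importance       draw|
|version   who  window|
|silver computer small|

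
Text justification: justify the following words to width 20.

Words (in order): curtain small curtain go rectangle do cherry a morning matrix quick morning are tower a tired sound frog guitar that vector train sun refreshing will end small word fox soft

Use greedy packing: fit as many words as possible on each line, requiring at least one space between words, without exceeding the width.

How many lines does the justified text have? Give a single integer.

Line 1: ['curtain', 'small'] (min_width=13, slack=7)
Line 2: ['curtain', 'go', 'rectangle'] (min_width=20, slack=0)
Line 3: ['do', 'cherry', 'a', 'morning'] (min_width=19, slack=1)
Line 4: ['matrix', 'quick', 'morning'] (min_width=20, slack=0)
Line 5: ['are', 'tower', 'a', 'tired'] (min_width=17, slack=3)
Line 6: ['sound', 'frog', 'guitar'] (min_width=17, slack=3)
Line 7: ['that', 'vector', 'train'] (min_width=17, slack=3)
Line 8: ['sun', 'refreshing', 'will'] (min_width=19, slack=1)
Line 9: ['end', 'small', 'word', 'fox'] (min_width=18, slack=2)
Line 10: ['soft'] (min_width=4, slack=16)
Total lines: 10

Answer: 10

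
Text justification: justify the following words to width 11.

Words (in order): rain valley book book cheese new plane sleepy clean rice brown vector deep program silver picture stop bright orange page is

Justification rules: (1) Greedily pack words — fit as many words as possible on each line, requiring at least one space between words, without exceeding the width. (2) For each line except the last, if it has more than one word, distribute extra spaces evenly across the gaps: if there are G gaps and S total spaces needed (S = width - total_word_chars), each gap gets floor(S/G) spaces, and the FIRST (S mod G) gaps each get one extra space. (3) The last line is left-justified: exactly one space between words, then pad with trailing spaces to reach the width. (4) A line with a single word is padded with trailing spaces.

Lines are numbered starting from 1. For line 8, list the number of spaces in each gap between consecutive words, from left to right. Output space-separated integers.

Answer: 1

Derivation:
Line 1: ['rain', 'valley'] (min_width=11, slack=0)
Line 2: ['book', 'book'] (min_width=9, slack=2)
Line 3: ['cheese', 'new'] (min_width=10, slack=1)
Line 4: ['plane'] (min_width=5, slack=6)
Line 5: ['sleepy'] (min_width=6, slack=5)
Line 6: ['clean', 'rice'] (min_width=10, slack=1)
Line 7: ['brown'] (min_width=5, slack=6)
Line 8: ['vector', 'deep'] (min_width=11, slack=0)
Line 9: ['program'] (min_width=7, slack=4)
Line 10: ['silver'] (min_width=6, slack=5)
Line 11: ['picture'] (min_width=7, slack=4)
Line 12: ['stop', 'bright'] (min_width=11, slack=0)
Line 13: ['orange', 'page'] (min_width=11, slack=0)
Line 14: ['is'] (min_width=2, slack=9)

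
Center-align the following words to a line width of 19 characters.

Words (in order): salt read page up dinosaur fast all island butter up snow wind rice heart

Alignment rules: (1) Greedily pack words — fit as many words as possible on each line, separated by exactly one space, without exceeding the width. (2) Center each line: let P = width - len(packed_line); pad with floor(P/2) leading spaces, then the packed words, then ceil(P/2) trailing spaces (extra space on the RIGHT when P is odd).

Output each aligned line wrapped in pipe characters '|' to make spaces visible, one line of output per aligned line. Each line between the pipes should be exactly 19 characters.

Answer: | salt read page up |
| dinosaur fast all |
| island butter up  |
|  snow wind rice   |
|       heart       |

Derivation:
Line 1: ['salt', 'read', 'page', 'up'] (min_width=17, slack=2)
Line 2: ['dinosaur', 'fast', 'all'] (min_width=17, slack=2)
Line 3: ['island', 'butter', 'up'] (min_width=16, slack=3)
Line 4: ['snow', 'wind', 'rice'] (min_width=14, slack=5)
Line 5: ['heart'] (min_width=5, slack=14)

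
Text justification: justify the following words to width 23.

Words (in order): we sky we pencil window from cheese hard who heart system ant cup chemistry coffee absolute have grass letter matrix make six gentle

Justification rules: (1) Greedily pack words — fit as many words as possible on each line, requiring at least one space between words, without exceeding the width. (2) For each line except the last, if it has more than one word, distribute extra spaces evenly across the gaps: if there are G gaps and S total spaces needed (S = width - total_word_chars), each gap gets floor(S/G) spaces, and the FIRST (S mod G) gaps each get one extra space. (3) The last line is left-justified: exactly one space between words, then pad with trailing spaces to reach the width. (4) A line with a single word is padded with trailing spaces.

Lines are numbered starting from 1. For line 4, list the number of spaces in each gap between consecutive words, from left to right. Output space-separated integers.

Line 1: ['we', 'sky', 'we', 'pencil', 'window'] (min_width=23, slack=0)
Line 2: ['from', 'cheese', 'hard', 'who'] (min_width=20, slack=3)
Line 3: ['heart', 'system', 'ant', 'cup'] (min_width=20, slack=3)
Line 4: ['chemistry', 'coffee'] (min_width=16, slack=7)
Line 5: ['absolute', 'have', 'grass'] (min_width=19, slack=4)
Line 6: ['letter', 'matrix', 'make', 'six'] (min_width=22, slack=1)
Line 7: ['gentle'] (min_width=6, slack=17)

Answer: 8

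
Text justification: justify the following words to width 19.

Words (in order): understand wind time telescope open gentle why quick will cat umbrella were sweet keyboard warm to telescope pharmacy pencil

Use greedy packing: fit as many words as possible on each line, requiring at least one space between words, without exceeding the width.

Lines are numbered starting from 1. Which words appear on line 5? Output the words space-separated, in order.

Answer: were sweet keyboard

Derivation:
Line 1: ['understand', 'wind'] (min_width=15, slack=4)
Line 2: ['time', 'telescope', 'open'] (min_width=19, slack=0)
Line 3: ['gentle', 'why', 'quick'] (min_width=16, slack=3)
Line 4: ['will', 'cat', 'umbrella'] (min_width=17, slack=2)
Line 5: ['were', 'sweet', 'keyboard'] (min_width=19, slack=0)
Line 6: ['warm', 'to', 'telescope'] (min_width=17, slack=2)
Line 7: ['pharmacy', 'pencil'] (min_width=15, slack=4)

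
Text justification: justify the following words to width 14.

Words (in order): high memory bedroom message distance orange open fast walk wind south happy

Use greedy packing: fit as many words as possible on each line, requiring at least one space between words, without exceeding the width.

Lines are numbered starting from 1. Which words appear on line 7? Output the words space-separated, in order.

Line 1: ['high', 'memory'] (min_width=11, slack=3)
Line 2: ['bedroom'] (min_width=7, slack=7)
Line 3: ['message'] (min_width=7, slack=7)
Line 4: ['distance'] (min_width=8, slack=6)
Line 5: ['orange', 'open'] (min_width=11, slack=3)
Line 6: ['fast', 'walk', 'wind'] (min_width=14, slack=0)
Line 7: ['south', 'happy'] (min_width=11, slack=3)

Answer: south happy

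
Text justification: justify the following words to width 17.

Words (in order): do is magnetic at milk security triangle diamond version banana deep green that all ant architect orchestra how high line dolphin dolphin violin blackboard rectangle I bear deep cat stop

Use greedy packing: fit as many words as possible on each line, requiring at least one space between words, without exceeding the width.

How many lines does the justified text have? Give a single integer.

Answer: 12

Derivation:
Line 1: ['do', 'is', 'magnetic', 'at'] (min_width=17, slack=0)
Line 2: ['milk', 'security'] (min_width=13, slack=4)
Line 3: ['triangle', 'diamond'] (min_width=16, slack=1)
Line 4: ['version', 'banana'] (min_width=14, slack=3)
Line 5: ['deep', 'green', 'that'] (min_width=15, slack=2)
Line 6: ['all', 'ant', 'architect'] (min_width=17, slack=0)
Line 7: ['orchestra', 'how'] (min_width=13, slack=4)
Line 8: ['high', 'line', 'dolphin'] (min_width=17, slack=0)
Line 9: ['dolphin', 'violin'] (min_width=14, slack=3)
Line 10: ['blackboard'] (min_width=10, slack=7)
Line 11: ['rectangle', 'I', 'bear'] (min_width=16, slack=1)
Line 12: ['deep', 'cat', 'stop'] (min_width=13, slack=4)
Total lines: 12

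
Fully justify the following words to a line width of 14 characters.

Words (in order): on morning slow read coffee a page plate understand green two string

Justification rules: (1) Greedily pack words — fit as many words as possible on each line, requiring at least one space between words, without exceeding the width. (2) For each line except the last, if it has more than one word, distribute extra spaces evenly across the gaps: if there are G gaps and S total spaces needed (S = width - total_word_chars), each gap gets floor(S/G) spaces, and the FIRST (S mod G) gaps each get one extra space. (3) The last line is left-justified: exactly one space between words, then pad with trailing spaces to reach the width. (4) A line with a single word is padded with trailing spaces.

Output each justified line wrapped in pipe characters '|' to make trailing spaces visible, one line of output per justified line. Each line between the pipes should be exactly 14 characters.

Line 1: ['on', 'morning'] (min_width=10, slack=4)
Line 2: ['slow', 'read'] (min_width=9, slack=5)
Line 3: ['coffee', 'a', 'page'] (min_width=13, slack=1)
Line 4: ['plate'] (min_width=5, slack=9)
Line 5: ['understand'] (min_width=10, slack=4)
Line 6: ['green', 'two'] (min_width=9, slack=5)
Line 7: ['string'] (min_width=6, slack=8)

Answer: |on     morning|
|slow      read|
|coffee  a page|
|plate         |
|understand    |
|green      two|
|string        |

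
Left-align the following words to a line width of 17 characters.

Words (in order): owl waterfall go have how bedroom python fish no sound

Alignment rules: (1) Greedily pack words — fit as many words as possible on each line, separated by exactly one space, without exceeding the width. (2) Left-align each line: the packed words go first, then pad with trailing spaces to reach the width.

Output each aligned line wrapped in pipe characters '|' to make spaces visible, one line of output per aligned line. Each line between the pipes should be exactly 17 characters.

Answer: |owl waterfall go |
|have how bedroom |
|python fish no   |
|sound            |

Derivation:
Line 1: ['owl', 'waterfall', 'go'] (min_width=16, slack=1)
Line 2: ['have', 'how', 'bedroom'] (min_width=16, slack=1)
Line 3: ['python', 'fish', 'no'] (min_width=14, slack=3)
Line 4: ['sound'] (min_width=5, slack=12)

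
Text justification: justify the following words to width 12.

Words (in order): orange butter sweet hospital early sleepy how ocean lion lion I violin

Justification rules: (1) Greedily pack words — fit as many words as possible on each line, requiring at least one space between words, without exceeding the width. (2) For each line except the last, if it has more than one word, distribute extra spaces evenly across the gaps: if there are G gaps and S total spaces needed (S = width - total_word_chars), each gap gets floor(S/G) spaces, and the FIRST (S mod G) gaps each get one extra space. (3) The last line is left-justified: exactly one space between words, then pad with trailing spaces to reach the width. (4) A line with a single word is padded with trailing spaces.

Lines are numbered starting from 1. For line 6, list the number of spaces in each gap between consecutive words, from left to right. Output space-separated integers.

Answer: 2 1

Derivation:
Line 1: ['orange'] (min_width=6, slack=6)
Line 2: ['butter', 'sweet'] (min_width=12, slack=0)
Line 3: ['hospital'] (min_width=8, slack=4)
Line 4: ['early', 'sleepy'] (min_width=12, slack=0)
Line 5: ['how', 'ocean'] (min_width=9, slack=3)
Line 6: ['lion', 'lion', 'I'] (min_width=11, slack=1)
Line 7: ['violin'] (min_width=6, slack=6)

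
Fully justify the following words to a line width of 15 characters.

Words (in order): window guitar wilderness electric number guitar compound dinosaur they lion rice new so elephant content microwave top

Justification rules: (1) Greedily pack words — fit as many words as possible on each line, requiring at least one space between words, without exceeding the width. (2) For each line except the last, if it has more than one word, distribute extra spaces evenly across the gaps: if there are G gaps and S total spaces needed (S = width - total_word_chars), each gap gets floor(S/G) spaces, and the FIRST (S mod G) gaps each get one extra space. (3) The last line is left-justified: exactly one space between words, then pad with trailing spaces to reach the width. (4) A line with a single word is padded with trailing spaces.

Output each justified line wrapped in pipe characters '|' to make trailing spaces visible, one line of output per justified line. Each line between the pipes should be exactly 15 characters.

Line 1: ['window', 'guitar'] (min_width=13, slack=2)
Line 2: ['wilderness'] (min_width=10, slack=5)
Line 3: ['electric', 'number'] (min_width=15, slack=0)
Line 4: ['guitar', 'compound'] (min_width=15, slack=0)
Line 5: ['dinosaur', 'they'] (min_width=13, slack=2)
Line 6: ['lion', 'rice', 'new'] (min_width=13, slack=2)
Line 7: ['so', 'elephant'] (min_width=11, slack=4)
Line 8: ['content'] (min_width=7, slack=8)
Line 9: ['microwave', 'top'] (min_width=13, slack=2)

Answer: |window   guitar|
|wilderness     |
|electric number|
|guitar compound|
|dinosaur   they|
|lion  rice  new|
|so     elephant|
|content        |
|microwave top  |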